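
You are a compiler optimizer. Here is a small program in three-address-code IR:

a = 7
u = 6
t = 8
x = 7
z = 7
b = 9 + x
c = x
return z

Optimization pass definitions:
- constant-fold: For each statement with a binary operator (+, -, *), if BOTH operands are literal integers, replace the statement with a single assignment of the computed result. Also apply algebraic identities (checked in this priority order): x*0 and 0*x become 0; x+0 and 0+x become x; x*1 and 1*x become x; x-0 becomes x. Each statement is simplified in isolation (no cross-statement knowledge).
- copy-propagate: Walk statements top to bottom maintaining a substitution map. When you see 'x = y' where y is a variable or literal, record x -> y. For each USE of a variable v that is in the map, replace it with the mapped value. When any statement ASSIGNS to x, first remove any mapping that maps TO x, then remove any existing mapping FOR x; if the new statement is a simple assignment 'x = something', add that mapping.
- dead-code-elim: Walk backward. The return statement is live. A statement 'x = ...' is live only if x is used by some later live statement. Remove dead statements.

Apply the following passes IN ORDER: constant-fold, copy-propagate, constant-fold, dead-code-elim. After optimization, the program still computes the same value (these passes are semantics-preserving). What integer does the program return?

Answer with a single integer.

Initial IR:
  a = 7
  u = 6
  t = 8
  x = 7
  z = 7
  b = 9 + x
  c = x
  return z
After constant-fold (8 stmts):
  a = 7
  u = 6
  t = 8
  x = 7
  z = 7
  b = 9 + x
  c = x
  return z
After copy-propagate (8 stmts):
  a = 7
  u = 6
  t = 8
  x = 7
  z = 7
  b = 9 + 7
  c = 7
  return 7
After constant-fold (8 stmts):
  a = 7
  u = 6
  t = 8
  x = 7
  z = 7
  b = 16
  c = 7
  return 7
After dead-code-elim (1 stmts):
  return 7
Evaluate:
  a = 7  =>  a = 7
  u = 6  =>  u = 6
  t = 8  =>  t = 8
  x = 7  =>  x = 7
  z = 7  =>  z = 7
  b = 9 + x  =>  b = 16
  c = x  =>  c = 7
  return z = 7

Answer: 7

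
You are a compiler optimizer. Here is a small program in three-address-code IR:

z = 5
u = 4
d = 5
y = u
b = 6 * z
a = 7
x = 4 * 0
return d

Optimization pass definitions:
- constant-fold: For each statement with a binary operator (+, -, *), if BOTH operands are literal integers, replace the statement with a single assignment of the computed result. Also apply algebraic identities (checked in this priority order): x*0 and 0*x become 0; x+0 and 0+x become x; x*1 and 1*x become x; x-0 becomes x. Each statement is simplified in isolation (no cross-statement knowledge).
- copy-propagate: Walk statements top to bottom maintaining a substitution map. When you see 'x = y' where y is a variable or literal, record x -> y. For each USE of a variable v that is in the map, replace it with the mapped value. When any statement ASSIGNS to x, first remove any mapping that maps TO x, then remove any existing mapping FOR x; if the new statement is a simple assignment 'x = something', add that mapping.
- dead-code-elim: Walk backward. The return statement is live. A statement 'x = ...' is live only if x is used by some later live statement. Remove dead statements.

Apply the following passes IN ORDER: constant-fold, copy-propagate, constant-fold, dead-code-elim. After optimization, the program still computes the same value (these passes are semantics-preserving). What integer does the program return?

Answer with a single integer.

Answer: 5

Derivation:
Initial IR:
  z = 5
  u = 4
  d = 5
  y = u
  b = 6 * z
  a = 7
  x = 4 * 0
  return d
After constant-fold (8 stmts):
  z = 5
  u = 4
  d = 5
  y = u
  b = 6 * z
  a = 7
  x = 0
  return d
After copy-propagate (8 stmts):
  z = 5
  u = 4
  d = 5
  y = 4
  b = 6 * 5
  a = 7
  x = 0
  return 5
After constant-fold (8 stmts):
  z = 5
  u = 4
  d = 5
  y = 4
  b = 30
  a = 7
  x = 0
  return 5
After dead-code-elim (1 stmts):
  return 5
Evaluate:
  z = 5  =>  z = 5
  u = 4  =>  u = 4
  d = 5  =>  d = 5
  y = u  =>  y = 4
  b = 6 * z  =>  b = 30
  a = 7  =>  a = 7
  x = 4 * 0  =>  x = 0
  return d = 5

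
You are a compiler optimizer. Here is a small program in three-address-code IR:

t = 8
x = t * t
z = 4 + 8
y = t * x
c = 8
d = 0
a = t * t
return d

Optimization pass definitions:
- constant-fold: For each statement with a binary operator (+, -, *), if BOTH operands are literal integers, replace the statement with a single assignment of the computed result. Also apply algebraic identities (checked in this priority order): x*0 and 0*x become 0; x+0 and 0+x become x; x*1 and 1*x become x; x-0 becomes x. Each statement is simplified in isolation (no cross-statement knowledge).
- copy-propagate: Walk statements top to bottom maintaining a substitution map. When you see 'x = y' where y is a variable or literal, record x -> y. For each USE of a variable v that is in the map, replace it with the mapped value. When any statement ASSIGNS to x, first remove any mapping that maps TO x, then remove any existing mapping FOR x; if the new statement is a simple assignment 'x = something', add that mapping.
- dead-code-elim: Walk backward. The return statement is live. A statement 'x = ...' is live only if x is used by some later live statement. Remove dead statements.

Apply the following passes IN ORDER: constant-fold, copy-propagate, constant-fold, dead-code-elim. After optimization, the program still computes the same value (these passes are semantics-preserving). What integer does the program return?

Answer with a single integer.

Answer: 0

Derivation:
Initial IR:
  t = 8
  x = t * t
  z = 4 + 8
  y = t * x
  c = 8
  d = 0
  a = t * t
  return d
After constant-fold (8 stmts):
  t = 8
  x = t * t
  z = 12
  y = t * x
  c = 8
  d = 0
  a = t * t
  return d
After copy-propagate (8 stmts):
  t = 8
  x = 8 * 8
  z = 12
  y = 8 * x
  c = 8
  d = 0
  a = 8 * 8
  return 0
After constant-fold (8 stmts):
  t = 8
  x = 64
  z = 12
  y = 8 * x
  c = 8
  d = 0
  a = 64
  return 0
After dead-code-elim (1 stmts):
  return 0
Evaluate:
  t = 8  =>  t = 8
  x = t * t  =>  x = 64
  z = 4 + 8  =>  z = 12
  y = t * x  =>  y = 512
  c = 8  =>  c = 8
  d = 0  =>  d = 0
  a = t * t  =>  a = 64
  return d = 0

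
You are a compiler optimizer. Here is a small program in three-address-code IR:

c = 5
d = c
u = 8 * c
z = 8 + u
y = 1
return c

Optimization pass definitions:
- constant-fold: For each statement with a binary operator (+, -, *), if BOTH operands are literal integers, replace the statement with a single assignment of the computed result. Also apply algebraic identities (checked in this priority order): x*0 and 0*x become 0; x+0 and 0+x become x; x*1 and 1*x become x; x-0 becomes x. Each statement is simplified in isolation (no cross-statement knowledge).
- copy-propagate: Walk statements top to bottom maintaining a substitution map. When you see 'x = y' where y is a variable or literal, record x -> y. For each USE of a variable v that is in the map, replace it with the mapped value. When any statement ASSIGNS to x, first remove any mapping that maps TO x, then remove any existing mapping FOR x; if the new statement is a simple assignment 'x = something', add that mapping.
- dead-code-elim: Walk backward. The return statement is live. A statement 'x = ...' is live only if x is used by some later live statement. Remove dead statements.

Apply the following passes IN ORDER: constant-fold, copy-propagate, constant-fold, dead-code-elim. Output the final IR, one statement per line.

Answer: return 5

Derivation:
Initial IR:
  c = 5
  d = c
  u = 8 * c
  z = 8 + u
  y = 1
  return c
After constant-fold (6 stmts):
  c = 5
  d = c
  u = 8 * c
  z = 8 + u
  y = 1
  return c
After copy-propagate (6 stmts):
  c = 5
  d = 5
  u = 8 * 5
  z = 8 + u
  y = 1
  return 5
After constant-fold (6 stmts):
  c = 5
  d = 5
  u = 40
  z = 8 + u
  y = 1
  return 5
After dead-code-elim (1 stmts):
  return 5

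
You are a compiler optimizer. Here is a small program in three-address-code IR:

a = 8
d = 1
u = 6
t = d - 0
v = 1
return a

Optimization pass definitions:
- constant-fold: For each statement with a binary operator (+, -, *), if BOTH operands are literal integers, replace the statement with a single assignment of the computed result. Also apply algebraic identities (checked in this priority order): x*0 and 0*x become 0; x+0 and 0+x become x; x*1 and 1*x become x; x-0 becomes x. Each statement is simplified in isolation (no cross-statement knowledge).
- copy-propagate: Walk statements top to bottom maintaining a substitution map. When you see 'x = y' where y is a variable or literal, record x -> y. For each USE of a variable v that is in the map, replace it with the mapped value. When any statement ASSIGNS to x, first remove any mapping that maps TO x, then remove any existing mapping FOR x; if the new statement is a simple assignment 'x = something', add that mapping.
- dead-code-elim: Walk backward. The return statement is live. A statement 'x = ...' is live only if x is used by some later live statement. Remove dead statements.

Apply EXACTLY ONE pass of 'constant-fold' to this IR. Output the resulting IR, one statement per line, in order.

Answer: a = 8
d = 1
u = 6
t = d
v = 1
return a

Derivation:
Applying constant-fold statement-by-statement:
  [1] a = 8  (unchanged)
  [2] d = 1  (unchanged)
  [3] u = 6  (unchanged)
  [4] t = d - 0  -> t = d
  [5] v = 1  (unchanged)
  [6] return a  (unchanged)
Result (6 stmts):
  a = 8
  d = 1
  u = 6
  t = d
  v = 1
  return a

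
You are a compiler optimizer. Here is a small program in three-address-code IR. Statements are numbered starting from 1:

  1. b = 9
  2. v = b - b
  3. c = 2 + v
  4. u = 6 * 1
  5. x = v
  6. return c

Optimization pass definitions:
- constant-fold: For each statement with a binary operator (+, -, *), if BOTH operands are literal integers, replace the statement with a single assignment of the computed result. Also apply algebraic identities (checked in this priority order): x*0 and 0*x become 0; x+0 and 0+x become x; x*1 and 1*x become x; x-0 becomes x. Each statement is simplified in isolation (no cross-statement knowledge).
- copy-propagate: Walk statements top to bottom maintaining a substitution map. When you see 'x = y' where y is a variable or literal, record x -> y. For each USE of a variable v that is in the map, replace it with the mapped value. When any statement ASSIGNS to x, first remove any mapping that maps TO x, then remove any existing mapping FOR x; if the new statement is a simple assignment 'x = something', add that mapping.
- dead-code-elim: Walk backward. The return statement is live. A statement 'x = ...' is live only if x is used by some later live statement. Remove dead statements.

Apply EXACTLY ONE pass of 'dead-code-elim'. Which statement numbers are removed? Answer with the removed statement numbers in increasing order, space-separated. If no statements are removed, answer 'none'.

Answer: 4 5

Derivation:
Backward liveness scan:
Stmt 1 'b = 9': KEEP (b is live); live-in = []
Stmt 2 'v = b - b': KEEP (v is live); live-in = ['b']
Stmt 3 'c = 2 + v': KEEP (c is live); live-in = ['v']
Stmt 4 'u = 6 * 1': DEAD (u not in live set ['c'])
Stmt 5 'x = v': DEAD (x not in live set ['c'])
Stmt 6 'return c': KEEP (return); live-in = ['c']
Removed statement numbers: [4, 5]
Surviving IR:
  b = 9
  v = b - b
  c = 2 + v
  return c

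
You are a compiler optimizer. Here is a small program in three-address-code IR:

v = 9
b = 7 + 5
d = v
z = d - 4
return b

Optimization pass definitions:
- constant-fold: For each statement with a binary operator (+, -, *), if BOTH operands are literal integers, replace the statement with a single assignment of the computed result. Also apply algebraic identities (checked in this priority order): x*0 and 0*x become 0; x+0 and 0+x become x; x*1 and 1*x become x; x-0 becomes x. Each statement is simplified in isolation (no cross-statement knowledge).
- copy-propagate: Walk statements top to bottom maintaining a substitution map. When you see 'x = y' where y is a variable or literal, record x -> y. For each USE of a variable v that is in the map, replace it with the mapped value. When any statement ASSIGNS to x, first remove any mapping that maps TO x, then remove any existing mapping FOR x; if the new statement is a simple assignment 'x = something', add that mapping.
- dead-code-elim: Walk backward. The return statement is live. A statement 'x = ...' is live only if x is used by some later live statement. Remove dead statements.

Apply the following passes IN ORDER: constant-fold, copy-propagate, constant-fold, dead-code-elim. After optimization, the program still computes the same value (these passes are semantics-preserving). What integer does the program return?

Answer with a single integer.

Answer: 12

Derivation:
Initial IR:
  v = 9
  b = 7 + 5
  d = v
  z = d - 4
  return b
After constant-fold (5 stmts):
  v = 9
  b = 12
  d = v
  z = d - 4
  return b
After copy-propagate (5 stmts):
  v = 9
  b = 12
  d = 9
  z = 9 - 4
  return 12
After constant-fold (5 stmts):
  v = 9
  b = 12
  d = 9
  z = 5
  return 12
After dead-code-elim (1 stmts):
  return 12
Evaluate:
  v = 9  =>  v = 9
  b = 7 + 5  =>  b = 12
  d = v  =>  d = 9
  z = d - 4  =>  z = 5
  return b = 12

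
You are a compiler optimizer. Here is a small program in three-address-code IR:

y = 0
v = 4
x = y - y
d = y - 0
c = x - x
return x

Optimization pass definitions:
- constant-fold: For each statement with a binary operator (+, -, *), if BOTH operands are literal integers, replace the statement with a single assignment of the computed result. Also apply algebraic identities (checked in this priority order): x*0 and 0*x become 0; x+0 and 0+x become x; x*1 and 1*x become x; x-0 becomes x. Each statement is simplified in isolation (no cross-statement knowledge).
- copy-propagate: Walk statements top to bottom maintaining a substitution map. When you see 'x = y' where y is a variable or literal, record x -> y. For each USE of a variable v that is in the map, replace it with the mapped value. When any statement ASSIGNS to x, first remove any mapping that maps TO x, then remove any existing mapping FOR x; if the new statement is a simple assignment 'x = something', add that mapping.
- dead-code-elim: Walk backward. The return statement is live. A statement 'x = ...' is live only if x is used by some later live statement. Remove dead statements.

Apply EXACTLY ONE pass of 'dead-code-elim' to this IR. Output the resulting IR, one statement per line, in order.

Answer: y = 0
x = y - y
return x

Derivation:
Applying dead-code-elim statement-by-statement:
  [6] return x  -> KEEP (return); live=['x']
  [5] c = x - x  -> DEAD (c not live)
  [4] d = y - 0  -> DEAD (d not live)
  [3] x = y - y  -> KEEP; live=['y']
  [2] v = 4  -> DEAD (v not live)
  [1] y = 0  -> KEEP; live=[]
Result (3 stmts):
  y = 0
  x = y - y
  return x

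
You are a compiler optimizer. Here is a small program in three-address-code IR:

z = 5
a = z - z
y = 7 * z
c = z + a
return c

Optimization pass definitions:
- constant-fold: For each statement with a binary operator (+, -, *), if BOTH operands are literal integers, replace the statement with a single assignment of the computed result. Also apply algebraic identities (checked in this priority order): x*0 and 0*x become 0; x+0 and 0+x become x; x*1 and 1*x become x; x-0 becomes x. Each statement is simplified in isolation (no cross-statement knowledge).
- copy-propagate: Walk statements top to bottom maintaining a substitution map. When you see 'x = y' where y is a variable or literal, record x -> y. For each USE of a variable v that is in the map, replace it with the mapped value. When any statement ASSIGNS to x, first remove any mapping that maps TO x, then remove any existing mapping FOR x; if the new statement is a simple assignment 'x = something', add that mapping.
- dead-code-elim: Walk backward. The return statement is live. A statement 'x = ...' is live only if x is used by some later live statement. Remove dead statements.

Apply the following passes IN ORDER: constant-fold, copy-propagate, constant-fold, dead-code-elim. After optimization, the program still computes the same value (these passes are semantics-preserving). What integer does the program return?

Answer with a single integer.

Initial IR:
  z = 5
  a = z - z
  y = 7 * z
  c = z + a
  return c
After constant-fold (5 stmts):
  z = 5
  a = z - z
  y = 7 * z
  c = z + a
  return c
After copy-propagate (5 stmts):
  z = 5
  a = 5 - 5
  y = 7 * 5
  c = 5 + a
  return c
After constant-fold (5 stmts):
  z = 5
  a = 0
  y = 35
  c = 5 + a
  return c
After dead-code-elim (3 stmts):
  a = 0
  c = 5 + a
  return c
Evaluate:
  z = 5  =>  z = 5
  a = z - z  =>  a = 0
  y = 7 * z  =>  y = 35
  c = z + a  =>  c = 5
  return c = 5

Answer: 5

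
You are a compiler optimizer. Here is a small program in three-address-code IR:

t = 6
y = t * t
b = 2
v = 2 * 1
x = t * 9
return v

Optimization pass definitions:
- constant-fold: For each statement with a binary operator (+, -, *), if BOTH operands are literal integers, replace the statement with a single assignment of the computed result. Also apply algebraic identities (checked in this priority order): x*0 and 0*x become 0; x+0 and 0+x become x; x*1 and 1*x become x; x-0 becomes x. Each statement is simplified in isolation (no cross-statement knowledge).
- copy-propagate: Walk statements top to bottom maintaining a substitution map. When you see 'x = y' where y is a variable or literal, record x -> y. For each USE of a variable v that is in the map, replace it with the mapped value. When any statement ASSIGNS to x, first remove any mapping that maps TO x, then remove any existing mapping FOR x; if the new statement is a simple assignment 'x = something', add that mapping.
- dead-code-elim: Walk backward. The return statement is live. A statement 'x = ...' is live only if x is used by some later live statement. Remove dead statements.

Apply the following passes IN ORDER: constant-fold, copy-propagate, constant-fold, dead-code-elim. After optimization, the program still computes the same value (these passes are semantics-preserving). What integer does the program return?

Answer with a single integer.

Answer: 2

Derivation:
Initial IR:
  t = 6
  y = t * t
  b = 2
  v = 2 * 1
  x = t * 9
  return v
After constant-fold (6 stmts):
  t = 6
  y = t * t
  b = 2
  v = 2
  x = t * 9
  return v
After copy-propagate (6 stmts):
  t = 6
  y = 6 * 6
  b = 2
  v = 2
  x = 6 * 9
  return 2
After constant-fold (6 stmts):
  t = 6
  y = 36
  b = 2
  v = 2
  x = 54
  return 2
After dead-code-elim (1 stmts):
  return 2
Evaluate:
  t = 6  =>  t = 6
  y = t * t  =>  y = 36
  b = 2  =>  b = 2
  v = 2 * 1  =>  v = 2
  x = t * 9  =>  x = 54
  return v = 2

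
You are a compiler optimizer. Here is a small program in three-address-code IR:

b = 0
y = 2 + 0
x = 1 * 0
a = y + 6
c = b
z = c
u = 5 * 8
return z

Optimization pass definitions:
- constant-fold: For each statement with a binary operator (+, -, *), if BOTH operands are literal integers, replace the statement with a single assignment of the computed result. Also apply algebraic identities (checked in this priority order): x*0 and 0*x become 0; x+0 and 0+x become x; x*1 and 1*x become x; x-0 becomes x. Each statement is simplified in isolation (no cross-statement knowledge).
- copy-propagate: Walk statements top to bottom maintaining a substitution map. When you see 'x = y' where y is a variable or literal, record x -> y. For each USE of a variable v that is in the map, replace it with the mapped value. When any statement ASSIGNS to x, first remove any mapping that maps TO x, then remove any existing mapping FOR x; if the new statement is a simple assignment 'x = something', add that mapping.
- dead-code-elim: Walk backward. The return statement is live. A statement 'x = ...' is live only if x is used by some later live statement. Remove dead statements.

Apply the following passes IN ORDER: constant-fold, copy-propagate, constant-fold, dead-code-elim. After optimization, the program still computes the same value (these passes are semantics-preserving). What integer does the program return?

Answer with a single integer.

Initial IR:
  b = 0
  y = 2 + 0
  x = 1 * 0
  a = y + 6
  c = b
  z = c
  u = 5 * 8
  return z
After constant-fold (8 stmts):
  b = 0
  y = 2
  x = 0
  a = y + 6
  c = b
  z = c
  u = 40
  return z
After copy-propagate (8 stmts):
  b = 0
  y = 2
  x = 0
  a = 2 + 6
  c = 0
  z = 0
  u = 40
  return 0
After constant-fold (8 stmts):
  b = 0
  y = 2
  x = 0
  a = 8
  c = 0
  z = 0
  u = 40
  return 0
After dead-code-elim (1 stmts):
  return 0
Evaluate:
  b = 0  =>  b = 0
  y = 2 + 0  =>  y = 2
  x = 1 * 0  =>  x = 0
  a = y + 6  =>  a = 8
  c = b  =>  c = 0
  z = c  =>  z = 0
  u = 5 * 8  =>  u = 40
  return z = 0

Answer: 0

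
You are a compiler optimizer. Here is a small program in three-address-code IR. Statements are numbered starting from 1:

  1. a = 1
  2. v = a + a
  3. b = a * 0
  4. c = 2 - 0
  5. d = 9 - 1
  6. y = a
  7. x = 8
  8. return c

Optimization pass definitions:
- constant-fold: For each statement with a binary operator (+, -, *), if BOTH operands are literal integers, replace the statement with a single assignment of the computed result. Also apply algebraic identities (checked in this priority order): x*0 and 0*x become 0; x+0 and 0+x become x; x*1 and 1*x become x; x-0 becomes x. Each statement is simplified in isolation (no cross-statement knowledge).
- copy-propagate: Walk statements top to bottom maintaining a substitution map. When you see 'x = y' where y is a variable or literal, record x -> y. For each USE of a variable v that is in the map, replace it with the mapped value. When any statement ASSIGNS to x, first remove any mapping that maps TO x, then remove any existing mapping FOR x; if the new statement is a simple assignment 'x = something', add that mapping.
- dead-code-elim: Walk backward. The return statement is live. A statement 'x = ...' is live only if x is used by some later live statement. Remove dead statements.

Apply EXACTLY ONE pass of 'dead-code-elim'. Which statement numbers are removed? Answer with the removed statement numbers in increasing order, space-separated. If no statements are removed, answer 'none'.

Answer: 1 2 3 5 6 7

Derivation:
Backward liveness scan:
Stmt 1 'a = 1': DEAD (a not in live set [])
Stmt 2 'v = a + a': DEAD (v not in live set [])
Stmt 3 'b = a * 0': DEAD (b not in live set [])
Stmt 4 'c = 2 - 0': KEEP (c is live); live-in = []
Stmt 5 'd = 9 - 1': DEAD (d not in live set ['c'])
Stmt 6 'y = a': DEAD (y not in live set ['c'])
Stmt 7 'x = 8': DEAD (x not in live set ['c'])
Stmt 8 'return c': KEEP (return); live-in = ['c']
Removed statement numbers: [1, 2, 3, 5, 6, 7]
Surviving IR:
  c = 2 - 0
  return c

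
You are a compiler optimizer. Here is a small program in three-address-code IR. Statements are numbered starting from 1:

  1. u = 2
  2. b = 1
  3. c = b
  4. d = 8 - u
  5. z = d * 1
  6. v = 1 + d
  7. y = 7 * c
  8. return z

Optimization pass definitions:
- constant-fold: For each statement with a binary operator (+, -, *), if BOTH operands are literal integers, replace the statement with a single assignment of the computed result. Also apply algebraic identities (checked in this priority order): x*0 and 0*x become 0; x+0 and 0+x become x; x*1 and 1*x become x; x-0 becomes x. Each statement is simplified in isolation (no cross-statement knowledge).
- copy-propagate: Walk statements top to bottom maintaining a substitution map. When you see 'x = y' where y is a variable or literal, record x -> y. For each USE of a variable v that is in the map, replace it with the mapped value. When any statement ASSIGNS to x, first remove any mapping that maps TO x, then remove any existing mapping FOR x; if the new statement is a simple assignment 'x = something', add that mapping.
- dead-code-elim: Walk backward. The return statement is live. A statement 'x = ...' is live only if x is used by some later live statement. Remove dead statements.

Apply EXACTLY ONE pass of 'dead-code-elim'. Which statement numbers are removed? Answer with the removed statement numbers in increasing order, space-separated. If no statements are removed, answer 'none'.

Backward liveness scan:
Stmt 1 'u = 2': KEEP (u is live); live-in = []
Stmt 2 'b = 1': DEAD (b not in live set ['u'])
Stmt 3 'c = b': DEAD (c not in live set ['u'])
Stmt 4 'd = 8 - u': KEEP (d is live); live-in = ['u']
Stmt 5 'z = d * 1': KEEP (z is live); live-in = ['d']
Stmt 6 'v = 1 + d': DEAD (v not in live set ['z'])
Stmt 7 'y = 7 * c': DEAD (y not in live set ['z'])
Stmt 8 'return z': KEEP (return); live-in = ['z']
Removed statement numbers: [2, 3, 6, 7]
Surviving IR:
  u = 2
  d = 8 - u
  z = d * 1
  return z

Answer: 2 3 6 7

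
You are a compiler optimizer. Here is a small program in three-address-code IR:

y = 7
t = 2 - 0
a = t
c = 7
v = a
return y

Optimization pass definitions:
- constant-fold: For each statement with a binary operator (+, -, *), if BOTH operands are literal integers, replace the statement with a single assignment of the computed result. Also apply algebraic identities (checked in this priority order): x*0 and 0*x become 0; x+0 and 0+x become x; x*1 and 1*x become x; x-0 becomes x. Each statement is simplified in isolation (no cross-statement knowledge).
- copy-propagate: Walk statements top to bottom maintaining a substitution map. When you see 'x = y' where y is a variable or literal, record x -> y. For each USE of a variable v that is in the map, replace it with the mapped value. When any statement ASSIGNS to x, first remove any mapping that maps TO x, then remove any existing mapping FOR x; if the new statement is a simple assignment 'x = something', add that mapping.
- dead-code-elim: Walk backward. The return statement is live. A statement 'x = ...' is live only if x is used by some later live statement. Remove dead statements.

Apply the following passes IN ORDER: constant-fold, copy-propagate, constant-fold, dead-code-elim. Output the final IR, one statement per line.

Answer: return 7

Derivation:
Initial IR:
  y = 7
  t = 2 - 0
  a = t
  c = 7
  v = a
  return y
After constant-fold (6 stmts):
  y = 7
  t = 2
  a = t
  c = 7
  v = a
  return y
After copy-propagate (6 stmts):
  y = 7
  t = 2
  a = 2
  c = 7
  v = 2
  return 7
After constant-fold (6 stmts):
  y = 7
  t = 2
  a = 2
  c = 7
  v = 2
  return 7
After dead-code-elim (1 stmts):
  return 7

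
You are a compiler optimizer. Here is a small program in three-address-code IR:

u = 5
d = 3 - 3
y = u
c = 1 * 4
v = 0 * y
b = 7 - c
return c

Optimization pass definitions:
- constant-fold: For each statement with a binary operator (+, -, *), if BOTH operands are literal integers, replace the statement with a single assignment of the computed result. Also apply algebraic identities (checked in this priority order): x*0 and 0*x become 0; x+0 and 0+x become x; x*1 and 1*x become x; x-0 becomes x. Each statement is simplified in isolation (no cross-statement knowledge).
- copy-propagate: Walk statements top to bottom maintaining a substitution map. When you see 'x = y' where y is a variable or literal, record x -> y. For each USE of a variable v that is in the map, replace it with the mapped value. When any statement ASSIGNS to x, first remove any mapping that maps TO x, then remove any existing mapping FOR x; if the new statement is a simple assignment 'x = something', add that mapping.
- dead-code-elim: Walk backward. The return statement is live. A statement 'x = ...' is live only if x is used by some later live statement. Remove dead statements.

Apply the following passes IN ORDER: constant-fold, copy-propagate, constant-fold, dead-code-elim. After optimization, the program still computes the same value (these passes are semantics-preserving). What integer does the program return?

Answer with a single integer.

Answer: 4

Derivation:
Initial IR:
  u = 5
  d = 3 - 3
  y = u
  c = 1 * 4
  v = 0 * y
  b = 7 - c
  return c
After constant-fold (7 stmts):
  u = 5
  d = 0
  y = u
  c = 4
  v = 0
  b = 7 - c
  return c
After copy-propagate (7 stmts):
  u = 5
  d = 0
  y = 5
  c = 4
  v = 0
  b = 7 - 4
  return 4
After constant-fold (7 stmts):
  u = 5
  d = 0
  y = 5
  c = 4
  v = 0
  b = 3
  return 4
After dead-code-elim (1 stmts):
  return 4
Evaluate:
  u = 5  =>  u = 5
  d = 3 - 3  =>  d = 0
  y = u  =>  y = 5
  c = 1 * 4  =>  c = 4
  v = 0 * y  =>  v = 0
  b = 7 - c  =>  b = 3
  return c = 4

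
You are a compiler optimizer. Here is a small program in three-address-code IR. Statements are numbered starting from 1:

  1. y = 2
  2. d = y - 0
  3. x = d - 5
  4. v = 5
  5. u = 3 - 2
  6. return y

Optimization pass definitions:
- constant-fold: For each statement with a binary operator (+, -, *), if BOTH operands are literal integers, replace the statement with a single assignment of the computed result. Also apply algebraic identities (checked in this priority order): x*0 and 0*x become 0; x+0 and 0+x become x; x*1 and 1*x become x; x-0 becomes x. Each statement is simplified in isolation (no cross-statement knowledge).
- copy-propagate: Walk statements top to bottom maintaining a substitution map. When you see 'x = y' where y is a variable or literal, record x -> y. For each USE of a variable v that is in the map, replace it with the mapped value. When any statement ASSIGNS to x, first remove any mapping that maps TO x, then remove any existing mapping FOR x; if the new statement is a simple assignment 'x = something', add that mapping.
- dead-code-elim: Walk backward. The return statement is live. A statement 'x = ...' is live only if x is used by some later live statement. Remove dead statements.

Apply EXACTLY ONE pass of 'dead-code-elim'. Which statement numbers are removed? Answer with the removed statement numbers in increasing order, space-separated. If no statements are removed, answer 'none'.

Answer: 2 3 4 5

Derivation:
Backward liveness scan:
Stmt 1 'y = 2': KEEP (y is live); live-in = []
Stmt 2 'd = y - 0': DEAD (d not in live set ['y'])
Stmt 3 'x = d - 5': DEAD (x not in live set ['y'])
Stmt 4 'v = 5': DEAD (v not in live set ['y'])
Stmt 5 'u = 3 - 2': DEAD (u not in live set ['y'])
Stmt 6 'return y': KEEP (return); live-in = ['y']
Removed statement numbers: [2, 3, 4, 5]
Surviving IR:
  y = 2
  return y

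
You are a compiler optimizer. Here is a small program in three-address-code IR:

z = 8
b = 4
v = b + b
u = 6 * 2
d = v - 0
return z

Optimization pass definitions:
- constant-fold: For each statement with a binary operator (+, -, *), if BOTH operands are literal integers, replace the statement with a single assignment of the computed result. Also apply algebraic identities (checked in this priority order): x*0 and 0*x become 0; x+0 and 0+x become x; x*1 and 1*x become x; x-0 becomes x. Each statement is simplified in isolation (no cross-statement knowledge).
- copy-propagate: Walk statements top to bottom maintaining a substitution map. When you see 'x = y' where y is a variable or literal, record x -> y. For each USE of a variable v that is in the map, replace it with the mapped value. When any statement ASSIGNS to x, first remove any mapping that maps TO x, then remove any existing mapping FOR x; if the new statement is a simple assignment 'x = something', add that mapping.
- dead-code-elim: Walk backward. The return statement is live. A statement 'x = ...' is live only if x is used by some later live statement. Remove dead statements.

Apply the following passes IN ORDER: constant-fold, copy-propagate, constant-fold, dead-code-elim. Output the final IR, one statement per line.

Answer: return 8

Derivation:
Initial IR:
  z = 8
  b = 4
  v = b + b
  u = 6 * 2
  d = v - 0
  return z
After constant-fold (6 stmts):
  z = 8
  b = 4
  v = b + b
  u = 12
  d = v
  return z
After copy-propagate (6 stmts):
  z = 8
  b = 4
  v = 4 + 4
  u = 12
  d = v
  return 8
After constant-fold (6 stmts):
  z = 8
  b = 4
  v = 8
  u = 12
  d = v
  return 8
After dead-code-elim (1 stmts):
  return 8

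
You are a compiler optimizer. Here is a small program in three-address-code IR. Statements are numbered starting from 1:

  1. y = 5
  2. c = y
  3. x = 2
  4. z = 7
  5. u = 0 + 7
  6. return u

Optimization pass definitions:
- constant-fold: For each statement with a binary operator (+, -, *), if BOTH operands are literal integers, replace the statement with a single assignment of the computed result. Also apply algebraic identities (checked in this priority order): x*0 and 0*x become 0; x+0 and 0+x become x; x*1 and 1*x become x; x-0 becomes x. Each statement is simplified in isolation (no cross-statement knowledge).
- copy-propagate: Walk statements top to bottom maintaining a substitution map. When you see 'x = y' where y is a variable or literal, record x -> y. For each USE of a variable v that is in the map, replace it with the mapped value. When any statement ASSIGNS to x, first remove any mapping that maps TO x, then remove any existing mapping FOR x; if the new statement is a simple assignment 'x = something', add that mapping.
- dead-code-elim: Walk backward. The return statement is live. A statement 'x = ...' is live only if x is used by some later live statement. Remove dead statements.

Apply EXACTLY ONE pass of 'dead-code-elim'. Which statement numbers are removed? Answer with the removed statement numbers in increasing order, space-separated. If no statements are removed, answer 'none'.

Answer: 1 2 3 4

Derivation:
Backward liveness scan:
Stmt 1 'y = 5': DEAD (y not in live set [])
Stmt 2 'c = y': DEAD (c not in live set [])
Stmt 3 'x = 2': DEAD (x not in live set [])
Stmt 4 'z = 7': DEAD (z not in live set [])
Stmt 5 'u = 0 + 7': KEEP (u is live); live-in = []
Stmt 6 'return u': KEEP (return); live-in = ['u']
Removed statement numbers: [1, 2, 3, 4]
Surviving IR:
  u = 0 + 7
  return u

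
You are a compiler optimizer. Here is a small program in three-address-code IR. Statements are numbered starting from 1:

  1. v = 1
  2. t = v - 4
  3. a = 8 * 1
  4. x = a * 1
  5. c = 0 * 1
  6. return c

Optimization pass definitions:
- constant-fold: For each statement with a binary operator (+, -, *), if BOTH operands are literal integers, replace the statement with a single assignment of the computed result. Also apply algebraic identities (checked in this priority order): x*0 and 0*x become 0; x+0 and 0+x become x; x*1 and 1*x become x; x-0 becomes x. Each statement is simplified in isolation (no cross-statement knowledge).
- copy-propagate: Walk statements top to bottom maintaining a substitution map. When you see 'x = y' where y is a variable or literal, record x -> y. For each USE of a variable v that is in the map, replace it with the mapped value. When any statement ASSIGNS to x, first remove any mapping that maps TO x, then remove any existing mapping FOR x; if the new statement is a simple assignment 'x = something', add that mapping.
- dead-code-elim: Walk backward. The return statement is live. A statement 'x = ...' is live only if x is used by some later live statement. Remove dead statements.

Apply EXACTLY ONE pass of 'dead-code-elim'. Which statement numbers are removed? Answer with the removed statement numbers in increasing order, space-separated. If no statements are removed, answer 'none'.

Answer: 1 2 3 4

Derivation:
Backward liveness scan:
Stmt 1 'v = 1': DEAD (v not in live set [])
Stmt 2 't = v - 4': DEAD (t not in live set [])
Stmt 3 'a = 8 * 1': DEAD (a not in live set [])
Stmt 4 'x = a * 1': DEAD (x not in live set [])
Stmt 5 'c = 0 * 1': KEEP (c is live); live-in = []
Stmt 6 'return c': KEEP (return); live-in = ['c']
Removed statement numbers: [1, 2, 3, 4]
Surviving IR:
  c = 0 * 1
  return c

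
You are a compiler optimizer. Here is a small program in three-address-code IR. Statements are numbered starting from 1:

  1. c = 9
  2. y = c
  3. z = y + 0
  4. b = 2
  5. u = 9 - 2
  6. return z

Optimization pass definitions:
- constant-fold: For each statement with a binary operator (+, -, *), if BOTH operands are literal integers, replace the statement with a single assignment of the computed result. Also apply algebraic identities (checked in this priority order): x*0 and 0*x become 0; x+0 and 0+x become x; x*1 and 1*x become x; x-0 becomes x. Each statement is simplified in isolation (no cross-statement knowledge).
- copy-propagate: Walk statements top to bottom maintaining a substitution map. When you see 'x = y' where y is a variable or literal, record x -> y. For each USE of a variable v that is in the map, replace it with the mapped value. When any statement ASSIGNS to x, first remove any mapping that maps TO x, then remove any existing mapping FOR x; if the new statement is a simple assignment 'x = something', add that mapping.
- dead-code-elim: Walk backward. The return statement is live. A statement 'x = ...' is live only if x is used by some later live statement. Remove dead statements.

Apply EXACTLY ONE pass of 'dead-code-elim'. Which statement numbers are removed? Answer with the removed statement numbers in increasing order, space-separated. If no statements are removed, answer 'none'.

Answer: 4 5

Derivation:
Backward liveness scan:
Stmt 1 'c = 9': KEEP (c is live); live-in = []
Stmt 2 'y = c': KEEP (y is live); live-in = ['c']
Stmt 3 'z = y + 0': KEEP (z is live); live-in = ['y']
Stmt 4 'b = 2': DEAD (b not in live set ['z'])
Stmt 5 'u = 9 - 2': DEAD (u not in live set ['z'])
Stmt 6 'return z': KEEP (return); live-in = ['z']
Removed statement numbers: [4, 5]
Surviving IR:
  c = 9
  y = c
  z = y + 0
  return z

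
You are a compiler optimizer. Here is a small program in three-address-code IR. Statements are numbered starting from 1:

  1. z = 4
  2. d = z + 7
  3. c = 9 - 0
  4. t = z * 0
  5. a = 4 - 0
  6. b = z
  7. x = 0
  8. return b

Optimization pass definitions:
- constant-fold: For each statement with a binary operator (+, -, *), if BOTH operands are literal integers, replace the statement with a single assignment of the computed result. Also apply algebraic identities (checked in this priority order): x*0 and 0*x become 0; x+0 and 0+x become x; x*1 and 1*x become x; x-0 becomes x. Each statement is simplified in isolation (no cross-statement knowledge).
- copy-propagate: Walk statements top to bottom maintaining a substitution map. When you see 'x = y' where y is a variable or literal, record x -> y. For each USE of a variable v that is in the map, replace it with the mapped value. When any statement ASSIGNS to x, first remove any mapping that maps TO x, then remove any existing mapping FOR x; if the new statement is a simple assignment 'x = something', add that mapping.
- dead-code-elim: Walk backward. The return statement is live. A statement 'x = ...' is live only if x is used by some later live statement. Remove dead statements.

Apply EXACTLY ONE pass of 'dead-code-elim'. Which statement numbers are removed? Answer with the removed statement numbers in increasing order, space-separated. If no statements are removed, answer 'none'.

Backward liveness scan:
Stmt 1 'z = 4': KEEP (z is live); live-in = []
Stmt 2 'd = z + 7': DEAD (d not in live set ['z'])
Stmt 3 'c = 9 - 0': DEAD (c not in live set ['z'])
Stmt 4 't = z * 0': DEAD (t not in live set ['z'])
Stmt 5 'a = 4 - 0': DEAD (a not in live set ['z'])
Stmt 6 'b = z': KEEP (b is live); live-in = ['z']
Stmt 7 'x = 0': DEAD (x not in live set ['b'])
Stmt 8 'return b': KEEP (return); live-in = ['b']
Removed statement numbers: [2, 3, 4, 5, 7]
Surviving IR:
  z = 4
  b = z
  return b

Answer: 2 3 4 5 7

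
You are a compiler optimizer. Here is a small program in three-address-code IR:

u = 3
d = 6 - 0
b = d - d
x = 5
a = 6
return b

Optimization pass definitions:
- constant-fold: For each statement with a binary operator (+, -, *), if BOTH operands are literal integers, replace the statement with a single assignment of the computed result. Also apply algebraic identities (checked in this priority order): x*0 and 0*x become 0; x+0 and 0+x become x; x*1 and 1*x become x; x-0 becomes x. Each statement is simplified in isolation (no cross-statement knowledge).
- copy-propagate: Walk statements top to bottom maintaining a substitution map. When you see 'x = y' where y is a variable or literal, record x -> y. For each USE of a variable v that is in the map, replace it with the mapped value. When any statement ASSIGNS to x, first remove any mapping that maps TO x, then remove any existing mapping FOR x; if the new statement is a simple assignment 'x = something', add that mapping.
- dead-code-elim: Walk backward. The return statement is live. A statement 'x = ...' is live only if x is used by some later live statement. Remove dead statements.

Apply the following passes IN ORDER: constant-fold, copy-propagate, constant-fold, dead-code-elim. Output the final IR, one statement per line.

Answer: b = 0
return b

Derivation:
Initial IR:
  u = 3
  d = 6 - 0
  b = d - d
  x = 5
  a = 6
  return b
After constant-fold (6 stmts):
  u = 3
  d = 6
  b = d - d
  x = 5
  a = 6
  return b
After copy-propagate (6 stmts):
  u = 3
  d = 6
  b = 6 - 6
  x = 5
  a = 6
  return b
After constant-fold (6 stmts):
  u = 3
  d = 6
  b = 0
  x = 5
  a = 6
  return b
After dead-code-elim (2 stmts):
  b = 0
  return b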